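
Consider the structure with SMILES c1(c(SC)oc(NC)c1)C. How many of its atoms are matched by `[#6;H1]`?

1

The query [#6;H1] means: any carbon bearing exactly one hydrogen.
Check the 10 heavy atoms by environment: 1× o (aromatic, H0) → no; 3× c (aromatic, H0) → no; 1× c (aromatic, H1) → match; 1× N (H1) → no; 3× C (H3) → no; 1× S (H0) → no.
That gives 1 matching atom.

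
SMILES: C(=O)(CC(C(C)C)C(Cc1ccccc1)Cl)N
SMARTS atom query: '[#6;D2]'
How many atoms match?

7

Check the 17 heavy atoms by environment: 2× C (D2) → match; 4× C (D3) → no; 1× O (D1) → no; 1× N (D1) → no; 2× C (D1) → no; 1× c (aromatic, D3) → no; 5× c (aromatic, D2) → match; 1× Cl (D1) → no.
Summing the matching environments: 2 + 5 = 7 matching atoms.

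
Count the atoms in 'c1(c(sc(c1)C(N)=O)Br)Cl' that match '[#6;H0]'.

The query [#6;H0] means: any carbon with no attached hydrogen.
Check the 10 heavy atoms by environment: 1× s (aromatic, H0) → no; 3× c (aromatic, H0) → match; 1× c (aromatic, H1) → no; 1× Cl (H0) → no; 1× C (H0) → match; 1× O (H0) → no; 1× N (H2) → no; 1× Br (H0) → no.
Summing the matching environments: 3 + 1 = 4 matching atoms.

4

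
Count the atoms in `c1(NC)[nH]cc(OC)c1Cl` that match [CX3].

Check the 10 heavy atoms by environment: 1× n (aromatic, X3) → no; 4× c (aromatic, X3) → no; 1× Cl (X1) → no; 1× O (X2) → no; 2× C (X4) → no; 1× N (X3) → no.
No environment satisfies the query, so 0 matching atoms.

0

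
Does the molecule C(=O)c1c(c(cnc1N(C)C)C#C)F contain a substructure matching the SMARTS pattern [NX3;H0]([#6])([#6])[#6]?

The pattern [NX3;H0]([#6])([#6])[#6] describes a trivalent nitrogen with no H, bonded to three carbons — a tertiary amine.
The molecule carries a dimethylamino group (-N(CH3)2), whose atoms satisfy every constraint of the query, so the pattern matches.

Yes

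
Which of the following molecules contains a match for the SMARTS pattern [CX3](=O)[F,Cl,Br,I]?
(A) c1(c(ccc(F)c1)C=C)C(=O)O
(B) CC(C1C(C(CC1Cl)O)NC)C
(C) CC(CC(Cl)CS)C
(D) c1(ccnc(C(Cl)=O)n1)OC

[CX3](=O)[F,Cl,Br,I] describes a carbonyl carbon bonded to a halogen (an acyl halide).
(A) has a carboxylic acid group (-C(=O)OH) but the carbonyl is bonded to -OH, not to a halogen.
(B) has a chloro substituent but the Cl is not on a carbonyl carbon.
(C) has a chloro substituent but the Cl is not on a carbonyl carbon.
(D) contains an acyl chloride (-C(=O)Cl), which satisfies every atom and bond constraint.
So the answer is (D).

D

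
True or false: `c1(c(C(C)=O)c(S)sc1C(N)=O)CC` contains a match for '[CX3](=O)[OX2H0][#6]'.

The pattern [CX3](=O)[OX2H0][#6] describes a carbonyl carbon bonded to an oxygen that is itself bonded to carbon (no H on that O) — an ester.
The closest candidate here is a primary amide (-C(=O)NH2), but the carbonyl is bonded to N, not to an O-C linkage. No other fragment satisfies the full query, so there is no match.

False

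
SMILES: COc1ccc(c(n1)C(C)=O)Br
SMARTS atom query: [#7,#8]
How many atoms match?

3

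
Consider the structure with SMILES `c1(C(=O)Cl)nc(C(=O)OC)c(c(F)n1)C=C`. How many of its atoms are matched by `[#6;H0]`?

6

Check the 16 heavy atoms by environment: 2× n (aromatic, H0) → no; 4× c (aromatic, H0) → match; 1× F (H0) → no; 2× C (H0) → match; 3× O (H0) → no; 1× C (H3) → no; 1× Cl (H0) → no; 1× C (H1) → no; 1× C (H2) → no.
Summing the matching environments: 4 + 2 = 6 matching atoms.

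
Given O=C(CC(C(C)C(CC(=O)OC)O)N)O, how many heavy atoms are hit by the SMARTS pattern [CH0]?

2

Check the 15 heavy atoms by environment: 2× C (H2) → no; 3× C (H1) → no; 2× O (H1) → no; 2× C (H0) → match; 3× O (H0) → no; 2× C (H3) → no; 1× N (H2) → no.
That gives 2 matching atoms.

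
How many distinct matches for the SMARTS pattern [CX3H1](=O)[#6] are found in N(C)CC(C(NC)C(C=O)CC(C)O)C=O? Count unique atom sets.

2

[CX3H1](=O)[#6] is the SMARTS for an aldehyde: an sp2 carbon with one H, double-bonded to O and single-bonded to carbon.
The molecule carries 2 separate instances of an aldehyde (-CHO) meeting every constraint; each maps to a distinct set of atoms, giving 2 matches.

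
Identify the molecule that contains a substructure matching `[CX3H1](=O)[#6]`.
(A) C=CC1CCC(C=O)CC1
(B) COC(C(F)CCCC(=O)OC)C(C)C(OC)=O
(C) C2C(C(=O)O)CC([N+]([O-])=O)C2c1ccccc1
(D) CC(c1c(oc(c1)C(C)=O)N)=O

[CX3H1](=O)[#6] describes an sp2 carbon with one H, double-bonded to O and single-bonded to carbon (an aldehyde).
(A) contains an aldehyde (-CHO), which satisfies every atom and bond constraint.
(B) has a methyl-ester group (-C(=O)OCH3) but the carbonyl carbon has H0, not H1.
(C) has a carboxylic acid group (-C(=O)OH) but the carbonyl carbon has H0 and is bonded to O, not H1.
(D) has an acetyl/ketone group (-C(=O)CH3) but the carbonyl carbon has H0 (two carbon neighbours), not H1.
So the answer is (A).

A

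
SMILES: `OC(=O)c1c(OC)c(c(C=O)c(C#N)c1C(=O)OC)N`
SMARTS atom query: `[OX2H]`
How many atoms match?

1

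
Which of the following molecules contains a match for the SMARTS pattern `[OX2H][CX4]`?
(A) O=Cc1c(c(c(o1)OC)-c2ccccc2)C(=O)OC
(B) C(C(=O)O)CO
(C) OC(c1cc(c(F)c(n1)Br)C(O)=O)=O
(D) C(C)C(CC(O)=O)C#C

B

[OX2H][CX4] describes a hydroxyl oxygen bound to an sp3 (X4) carbon (an aliphatic alcohol).
(A) has a methoxy ether (-OCH3) but the oxygen has H0 (ether), not H1.
(B) contains a hydroxyl group (-OH), which satisfies every atom and bond constraint.
(C) has a carboxylic acid group (-C(=O)OH) but the -OH is on a CX3 carbonyl carbon, not a CX4 carbon.
(D) has a carboxylic acid group (-C(=O)OH) but the -OH is on a CX3 carbonyl carbon, not a CX4 carbon.
So the answer is (B).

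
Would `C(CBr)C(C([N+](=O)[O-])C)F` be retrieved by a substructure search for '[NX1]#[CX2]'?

No

The pattern [NX1]#[CX2] describes a nitrogen triple-bonded to a two-connected carbon — a nitrile.
The closest candidate here is a nitro group (-[N+](=O)[O-]), but there is no C#N triple bond. No other fragment satisfies the full query, so there is no match.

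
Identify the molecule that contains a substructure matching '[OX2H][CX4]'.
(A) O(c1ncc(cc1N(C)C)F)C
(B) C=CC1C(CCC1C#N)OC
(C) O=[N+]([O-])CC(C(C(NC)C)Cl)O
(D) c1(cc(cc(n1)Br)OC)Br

C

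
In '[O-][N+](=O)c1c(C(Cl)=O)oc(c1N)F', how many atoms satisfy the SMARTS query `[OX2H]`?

0

The query [OX2H] means: aliphatic oxygen with two connections, one of which is H — an -OH oxygen.
Check the 13 heavy atoms by environment: 1× o (aromatic, H0, X2) → no; 4× c (aromatic, H0, X3) → no; 1× C (H0, X3) → no; 2× O (H0, X1) → no; 1× Cl (H0, X1) → no; 1× F (H0, X1) → no; 1× N (H2, X3) → no; 1× N (charge +1, H0, X3) → no; 1× O (charge -1, H0, X1) → no.
No environment satisfies the query, so 0 matching atoms.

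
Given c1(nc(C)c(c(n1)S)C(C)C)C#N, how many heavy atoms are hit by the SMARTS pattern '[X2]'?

4

The query [X2] means: any atom with exactly two total connections (bonds + H).
Check the 13 heavy atoms by environment: 2× n (aromatic, X2) → match; 4× c (aromatic, X3) → no; 4× C (X4) → no; 1× S (X2) → match; 1× C (X2) → match; 1× N (X1) → no.
Summing the matching environments: 2 + 1 + 1 = 4 matching atoms.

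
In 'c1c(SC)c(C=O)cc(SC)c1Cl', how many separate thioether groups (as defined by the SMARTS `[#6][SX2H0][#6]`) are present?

2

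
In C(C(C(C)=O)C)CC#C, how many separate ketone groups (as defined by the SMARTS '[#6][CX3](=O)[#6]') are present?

1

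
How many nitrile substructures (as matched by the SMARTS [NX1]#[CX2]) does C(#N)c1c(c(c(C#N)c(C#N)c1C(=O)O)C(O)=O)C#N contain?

4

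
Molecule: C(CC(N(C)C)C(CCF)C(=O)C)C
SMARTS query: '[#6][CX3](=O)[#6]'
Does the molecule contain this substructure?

The pattern [#6][CX3](=O)[#6] describes a carbonyl carbon (no H) flanked by two carbons — a ketone.
The molecule carries an acetyl/ketone group (-C(=O)CH3), whose atoms satisfy every constraint of the query, so the pattern matches.

Yes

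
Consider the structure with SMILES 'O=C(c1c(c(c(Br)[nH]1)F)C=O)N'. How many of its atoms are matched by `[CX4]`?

0

The query [CX4] means: C with X4: aliphatic carbon with exactly 4 total connections (bonds + H).
Check the 12 heavy atoms by environment: 1× n (aromatic, X3) → no; 4× c (aromatic, X3) → no; 2× C (X3) → no; 2× O (X1) → no; 1× F (X1) → no; 1× N (X3) → no; 1× Br (X1) → no.
No environment satisfies the query, so 0 matching atoms.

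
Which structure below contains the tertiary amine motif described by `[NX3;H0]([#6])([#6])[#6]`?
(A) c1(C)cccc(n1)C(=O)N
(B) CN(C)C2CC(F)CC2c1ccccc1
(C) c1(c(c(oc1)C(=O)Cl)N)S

B

[NX3;H0]([#6])([#6])[#6] describes a trivalent nitrogen with no H, bonded to three carbons (a tertiary amine).
(A) has a primary amide (-C(=O)NH2) but the amide nitrogen has H2 and only one carbon neighbour.
(B) contains a dimethylamino group (-N(CH3)2), which satisfies every atom and bond constraint.
(C) has a primary amino group (-NH2) but the nitrogen has H2, not H0 with three carbons.
So the answer is (B).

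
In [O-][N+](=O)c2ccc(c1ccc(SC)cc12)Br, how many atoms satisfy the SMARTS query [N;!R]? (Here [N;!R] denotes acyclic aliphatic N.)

1

The query [N;!R] means: aliphatic nitrogen not in a ring.
Check the 16 heavy atoms by environment: 10× c (aromatic, in 6-ring) → no; 1× S (acyclic) → no; 1× C (acyclic) → no; 1× Br (acyclic) → no; 1× N (charge +1, acyclic) → match; 1× O (charge -1, acyclic) → no; 1× O (acyclic) → no.
That gives 1 matching atom.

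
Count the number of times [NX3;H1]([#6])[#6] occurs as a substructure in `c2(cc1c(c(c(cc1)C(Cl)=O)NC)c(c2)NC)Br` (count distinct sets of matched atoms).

2

[NX3;H1]([#6])[#6] is the SMARTS for a secondary amine: a trivalent nitrogen with one H, bonded to two carbons.
The molecule carries 2 separate instances of an N-methylamino group (-NHCH3) meeting every constraint; each maps to a distinct set of atoms, giving 2 matches.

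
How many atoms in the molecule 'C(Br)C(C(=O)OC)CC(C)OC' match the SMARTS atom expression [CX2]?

The query [CX2] means: C with X2: aliphatic carbon with exactly 2 total connections.
Check the 12 heavy atoms by environment: 7× C (X4) → no; 1× C (X3) → no; 1× O (X1) → no; 2× O (X2) → no; 1× Br (X1) → no.
No environment satisfies the query, so 0 matching atoms.

0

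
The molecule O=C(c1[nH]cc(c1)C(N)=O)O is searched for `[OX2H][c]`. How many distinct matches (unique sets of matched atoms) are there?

0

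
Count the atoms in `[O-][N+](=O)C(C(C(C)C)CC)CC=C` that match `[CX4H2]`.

Check the 13 heavy atoms by environment: 2× C (H2, X4) → match; 3× C (H1, X4) → no; 1× N (charge +1, H0, X3) → no; 1× O (charge -1, H0, X1) → no; 1× O (H0, X1) → no; 1× C (H1, X3) → no; 1× C (H2, X3) → no; 3× C (H3, X4) → no.
That gives 2 matching atoms.

2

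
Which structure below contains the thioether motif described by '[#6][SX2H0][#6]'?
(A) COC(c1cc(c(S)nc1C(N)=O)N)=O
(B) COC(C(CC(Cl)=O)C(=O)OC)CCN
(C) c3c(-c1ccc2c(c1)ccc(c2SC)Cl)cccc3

C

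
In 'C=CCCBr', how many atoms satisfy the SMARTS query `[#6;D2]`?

The query [#6;D2] means: any carbon bonded to exactly two heavy atoms.
Check the 5 heavy atoms by environment: 3× C (D2) → match; 1× C (D1) → no; 1× Br (D1) → no.
That gives 3 matching atoms.

3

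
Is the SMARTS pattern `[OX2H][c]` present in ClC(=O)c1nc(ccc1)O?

Yes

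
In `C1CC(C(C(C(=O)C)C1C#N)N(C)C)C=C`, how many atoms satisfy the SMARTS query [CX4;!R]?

3

The query [CX4;!R] means: aliphatic carbon with four total connections, not in a ring.
Check the 16 heavy atoms by environment: 6× C (X4, in 6-ring) → no; 1× C (X2, acyclic) → no; 1× N (X1, acyclic) → no; 1× N (X3, acyclic) → no; 3× C (X4, acyclic) → match; 3× C (X3, acyclic) → no; 1× O (X1, acyclic) → no.
That gives 3 matching atoms.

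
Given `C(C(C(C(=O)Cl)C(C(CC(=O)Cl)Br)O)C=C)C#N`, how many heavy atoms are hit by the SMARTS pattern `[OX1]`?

2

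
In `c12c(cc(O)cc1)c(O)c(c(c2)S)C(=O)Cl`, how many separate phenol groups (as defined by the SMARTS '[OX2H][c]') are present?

2

[OX2H][c] is the SMARTS for a phenol: a hydroxyl oxygen attached to an aromatic carbon.
The molecule carries 2 separate instances of a hydroxyl group (-OH) meeting every constraint; each maps to a distinct set of atoms, giving 2 matches.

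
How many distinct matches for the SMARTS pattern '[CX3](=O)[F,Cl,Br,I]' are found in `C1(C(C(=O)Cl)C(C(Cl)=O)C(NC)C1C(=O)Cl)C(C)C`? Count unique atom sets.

3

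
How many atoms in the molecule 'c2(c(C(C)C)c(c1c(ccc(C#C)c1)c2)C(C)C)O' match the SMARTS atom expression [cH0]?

6

Check the 19 heavy atoms by environment: 6× c (aromatic, H0) → match; 4× c (aromatic, H1) → no; 1× C (H0) → no; 3× C (H1) → no; 4× C (H3) → no; 1× O (H1) → no.
That gives 6 matching atoms.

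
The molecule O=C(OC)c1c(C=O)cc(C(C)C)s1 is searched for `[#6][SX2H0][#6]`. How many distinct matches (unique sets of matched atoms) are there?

[#6][SX2H0][#6] is the SMARTS for a thioether: an aliphatic sulfur bridging two carbons with no H on the sulfur.
No fragment in the molecule satisfies every constraint, giving 0 matches.

0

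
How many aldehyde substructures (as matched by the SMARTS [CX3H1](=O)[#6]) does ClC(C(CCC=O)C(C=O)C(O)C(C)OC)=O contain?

[CX3H1](=O)[#6] is the SMARTS for an aldehyde: an sp2 carbon with one H, double-bonded to O and single-bonded to carbon.
The molecule carries 2 separate instances of an aldehyde (-CHO) meeting every constraint; each maps to a distinct set of atoms, giving 2 matches.

2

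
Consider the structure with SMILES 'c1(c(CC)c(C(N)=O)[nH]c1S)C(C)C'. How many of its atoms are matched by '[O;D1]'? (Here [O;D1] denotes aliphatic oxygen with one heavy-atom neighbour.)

1

Check the 14 heavy atoms by environment: 1× n (aromatic, D2) → no; 4× c (aromatic, D3) → no; 2× C (D3) → no; 3× C (D1) → no; 1× O (D1) → match; 1× N (D1) → no; 1× S (D1) → no; 1× C (D2) → no.
That gives 1 matching atom.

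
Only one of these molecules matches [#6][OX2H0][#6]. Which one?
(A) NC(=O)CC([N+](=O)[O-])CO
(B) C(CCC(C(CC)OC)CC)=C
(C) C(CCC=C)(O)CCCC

B

[#6][OX2H0][#6] describes an aliphatic oxygen bridging two carbons with no H on the oxygen (an ether).
(A) has a hydroxyl group (-OH) but the oxygen has H1, not H0 bridging two carbons.
(B) contains a methoxy ether (-OCH3), which satisfies every atom and bond constraint.
(C) has a hydroxyl group (-OH) but the oxygen has H1, not H0 bridging two carbons.
So the answer is (B).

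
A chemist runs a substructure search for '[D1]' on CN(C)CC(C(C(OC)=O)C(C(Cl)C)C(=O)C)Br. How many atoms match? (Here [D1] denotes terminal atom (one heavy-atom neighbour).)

Check the 18 heavy atoms by environment: 5× C (D1) → match; 6× C (D3) → no; 1× C (D2) → no; 2× O (D1) → match; 1× O (D2) → no; 1× N (D3) → no; 1× Cl (D1) → match; 1× Br (D1) → match.
Summing the matching environments: 5 + 2 + 1 + 1 = 9 matching atoms.

9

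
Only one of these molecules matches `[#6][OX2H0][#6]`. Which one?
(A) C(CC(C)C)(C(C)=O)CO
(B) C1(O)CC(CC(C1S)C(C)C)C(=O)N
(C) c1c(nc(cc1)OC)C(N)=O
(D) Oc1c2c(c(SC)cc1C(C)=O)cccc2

[#6][OX2H0][#6] describes an aliphatic oxygen bridging two carbons with no H on the oxygen (an ether).
(A) has a hydroxyl group (-OH) but the oxygen has H1, not H0 bridging two carbons.
(B) has a hydroxyl group (-OH) but the oxygen has H1, not H0 bridging two carbons.
(C) contains a methoxy ether (-OCH3), which satisfies every atom and bond constraint.
(D) has a hydroxyl group (-OH) but the oxygen has H1, not H0 bridging two carbons.
So the answer is (C).

C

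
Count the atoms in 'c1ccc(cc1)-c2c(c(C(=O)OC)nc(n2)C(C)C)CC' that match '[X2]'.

3

The query [X2] means: any atom with exactly two total connections (bonds + H).
Check the 21 heavy atoms by environment: 2× n (aromatic, X2) → match; 10× c (aromatic, X3) → no; 1× C (X3) → no; 1× O (X1) → no; 1× O (X2) → match; 6× C (X4) → no.
Summing the matching environments: 2 + 1 = 3 matching atoms.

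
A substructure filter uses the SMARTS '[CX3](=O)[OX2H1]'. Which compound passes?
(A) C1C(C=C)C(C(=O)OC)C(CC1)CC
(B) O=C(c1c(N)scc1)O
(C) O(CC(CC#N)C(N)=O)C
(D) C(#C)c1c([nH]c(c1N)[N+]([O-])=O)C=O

[CX3](=O)[OX2H1] describes an sp2 carbon double-bonded to O and single-bonded to an -OH oxygen (a carboxylic acid).
(A) has a methyl-ester group (-C(=O)OCH3) but the singly-bonded O has no H (OX2H0, not OX2H1).
(B) contains a carboxylic acid group (-C(=O)OH), which satisfies every atom and bond constraint.
(C) has a primary amide (-C(=O)NH2) but the carbonyl is bonded to N, not to an -OH oxygen.
(D) has an aldehyde (-CHO) but there is no singly-bonded oxygen on the carbonyl carbon.
So the answer is (B).

B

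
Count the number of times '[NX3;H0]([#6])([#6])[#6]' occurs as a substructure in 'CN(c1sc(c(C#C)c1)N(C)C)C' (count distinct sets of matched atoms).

2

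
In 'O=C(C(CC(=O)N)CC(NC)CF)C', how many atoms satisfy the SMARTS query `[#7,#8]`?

4

Check the 14 heavy atoms by environment: 9× C → no; 1× F → no; 2× O → match; 2× N → match.
Summing the matching environments: 2 + 2 = 4 matching atoms.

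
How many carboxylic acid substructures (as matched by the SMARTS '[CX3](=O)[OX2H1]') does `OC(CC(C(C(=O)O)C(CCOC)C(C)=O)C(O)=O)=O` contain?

[CX3](=O)[OX2H1] is the SMARTS for a carboxylic acid: an sp2 carbon double-bonded to O and single-bonded to an -OH oxygen.
The molecule carries 3 separate instances of a carboxylic acid group (-C(=O)OH) meeting every constraint; each maps to a distinct set of atoms, giving 3 matches.

3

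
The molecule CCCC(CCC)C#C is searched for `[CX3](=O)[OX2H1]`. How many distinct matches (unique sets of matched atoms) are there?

[CX3](=O)[OX2H1] is the SMARTS for a carboxylic acid: an sp2 carbon double-bonded to O and single-bonded to an -OH oxygen.
No fragment in the molecule satisfies every constraint, giving 0 matches.

0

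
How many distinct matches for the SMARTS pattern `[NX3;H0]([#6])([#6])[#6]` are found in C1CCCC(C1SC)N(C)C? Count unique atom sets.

1

[NX3;H0]([#6])([#6])[#6] is the SMARTS for a tertiary amine: a trivalent nitrogen with no H, bonded to three carbons.
Exactly one fragment in the molecule meets all constraints, giving 1 match.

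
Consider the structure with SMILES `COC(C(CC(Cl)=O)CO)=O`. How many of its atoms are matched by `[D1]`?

The query [D1] means: atom with exactly one heavy-atom neighbour (degree 1).
Check the 11 heavy atoms by environment: 2× C (D2) → no; 3× C (D3) → no; 3× O (D1) → match; 1× Cl (D1) → match; 1× O (D2) → no; 1× C (D1) → match.
Summing the matching environments: 3 + 1 + 1 = 5 matching atoms.

5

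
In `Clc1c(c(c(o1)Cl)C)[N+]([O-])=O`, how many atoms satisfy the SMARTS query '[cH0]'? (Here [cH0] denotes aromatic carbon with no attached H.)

4

The query [cH0] means: aromatic carbon with no attached hydrogen (substituted or ring-fusion).
Check the 11 heavy atoms by environment: 1× o (aromatic, H0) → no; 4× c (aromatic, H0) → match; 1× N (charge +1, H0) → no; 1× O (charge -1, H0) → no; 1× O (H0) → no; 2× Cl (H0) → no; 1× C (H3) → no.
That gives 4 matching atoms.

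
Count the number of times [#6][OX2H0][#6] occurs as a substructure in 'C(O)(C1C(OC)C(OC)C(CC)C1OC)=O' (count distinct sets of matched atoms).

[#6][OX2H0][#6] is the SMARTS for an ether: an aliphatic oxygen bridging two carbons with no H on the oxygen.
The molecule carries 3 separate instances of a methoxy ether (-OCH3) meeting every constraint; each maps to a distinct set of atoms, giving 3 matches.

3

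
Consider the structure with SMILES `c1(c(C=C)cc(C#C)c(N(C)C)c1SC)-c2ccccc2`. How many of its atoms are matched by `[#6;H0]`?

7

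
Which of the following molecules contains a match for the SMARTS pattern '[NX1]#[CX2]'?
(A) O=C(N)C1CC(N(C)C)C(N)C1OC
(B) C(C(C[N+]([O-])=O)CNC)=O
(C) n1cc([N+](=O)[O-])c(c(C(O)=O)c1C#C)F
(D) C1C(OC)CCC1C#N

D

[NX1]#[CX2] describes a nitrogen triple-bonded to a two-connected carbon (a nitrile).
(A) has a primary amino group (-NH2) but the nitrogen is NX3 (three connections), not NX1 triple-bonded.
(B) has a nitro group (-[N+](=O)[O-]) but there is no C#N triple bond.
(C) has a nitro group (-[N+](=O)[O-]) but there is no C#N triple bond.
(D) contains a nitrile (-C#N), which satisfies every atom and bond constraint.
So the answer is (D).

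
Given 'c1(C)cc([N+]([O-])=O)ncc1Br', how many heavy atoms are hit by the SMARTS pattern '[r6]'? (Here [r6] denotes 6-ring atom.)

The query [r6] means: r6 matches atoms in a six-membered ring.
Check the 11 heavy atoms by environment: 1× n (aromatic, in 6-ring) → match; 5× c (aromatic, in 6-ring) → match; 1× N (charge +1, acyclic) → no; 1× O (charge -1, acyclic) → no; 1× O (acyclic) → no; 1× C (acyclic) → no; 1× Br (acyclic) → no.
Summing the matching environments: 1 + 5 = 6 matching atoms.

6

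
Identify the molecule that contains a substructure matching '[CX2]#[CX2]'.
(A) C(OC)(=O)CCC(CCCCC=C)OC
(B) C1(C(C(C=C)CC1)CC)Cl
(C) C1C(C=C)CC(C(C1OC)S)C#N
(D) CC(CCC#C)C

D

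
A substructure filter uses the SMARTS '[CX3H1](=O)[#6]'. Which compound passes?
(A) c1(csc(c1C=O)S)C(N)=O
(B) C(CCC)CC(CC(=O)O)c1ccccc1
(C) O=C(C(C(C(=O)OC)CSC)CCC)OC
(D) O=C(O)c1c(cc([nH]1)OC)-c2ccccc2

[CX3H1](=O)[#6] describes an sp2 carbon with one H, double-bonded to O and single-bonded to carbon (an aldehyde).
(A) contains an aldehyde (-CHO), which satisfies every atom and bond constraint.
(B) has a carboxylic acid group (-C(=O)OH) but the carbonyl carbon has H0 and is bonded to O, not H1.
(C) has a methyl-ester group (-C(=O)OCH3) but the carbonyl carbon has H0, not H1.
(D) has a carboxylic acid group (-C(=O)OH) but the carbonyl carbon has H0 and is bonded to O, not H1.
So the answer is (A).

A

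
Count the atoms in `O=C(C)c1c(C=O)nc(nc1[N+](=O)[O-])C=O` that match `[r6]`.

6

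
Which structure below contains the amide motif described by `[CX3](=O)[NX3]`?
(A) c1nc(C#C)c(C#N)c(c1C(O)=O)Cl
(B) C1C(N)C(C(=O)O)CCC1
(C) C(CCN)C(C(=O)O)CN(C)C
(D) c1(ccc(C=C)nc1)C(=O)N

D

[CX3](=O)[NX3] describes a carbonyl carbon bonded to a trivalent nitrogen (an amide).
(A) has a carboxylic acid group (-C(=O)OH) but the carbonyl is bonded to O, not to an NX3 nitrogen.
(B) has a primary amino group (-NH2) but the -NH2 is not attached to a carbonyl carbon.
(C) has a carboxylic acid group (-C(=O)OH) but the carbonyl is bonded to O, not to an NX3 nitrogen.
(D) contains a primary amide (-C(=O)NH2), which satisfies every atom and bond constraint.
So the answer is (D).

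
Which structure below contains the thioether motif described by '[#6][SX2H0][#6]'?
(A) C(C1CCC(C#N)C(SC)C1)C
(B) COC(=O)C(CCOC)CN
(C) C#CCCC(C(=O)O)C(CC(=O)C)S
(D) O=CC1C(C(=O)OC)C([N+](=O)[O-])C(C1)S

[#6][SX2H0][#6] describes an aliphatic sulfur bridging two carbons with no H on the sulfur (a thioether).
(A) contains a methylthio ether (-SCH3), which satisfies every atom and bond constraint.
(B) has a methoxy ether (-OCH3) but the bridging atom is O, not S.
(C) has a thiol (-SH) but the sulfur has H1, not H0 bridging two carbons.
(D) has a thiol (-SH) but the sulfur has H1, not H0 bridging two carbons.
So the answer is (A).

A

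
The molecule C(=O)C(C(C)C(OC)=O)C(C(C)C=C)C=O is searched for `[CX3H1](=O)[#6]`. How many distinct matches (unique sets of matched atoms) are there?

2

[CX3H1](=O)[#6] is the SMARTS for an aldehyde: an sp2 carbon with one H, double-bonded to O and single-bonded to carbon.
The molecule carries 2 separate instances of an aldehyde (-CHO) meeting every constraint; each maps to a distinct set of atoms, giving 2 matches.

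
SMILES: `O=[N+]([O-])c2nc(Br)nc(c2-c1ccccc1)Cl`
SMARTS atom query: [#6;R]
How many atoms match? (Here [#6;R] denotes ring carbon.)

10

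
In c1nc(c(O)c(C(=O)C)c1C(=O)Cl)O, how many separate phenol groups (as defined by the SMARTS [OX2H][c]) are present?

2

[OX2H][c] is the SMARTS for a phenol: a hydroxyl oxygen attached to an aromatic carbon.
The molecule carries 2 separate instances of a hydroxyl group (-OH) meeting every constraint; each maps to a distinct set of atoms, giving 2 matches.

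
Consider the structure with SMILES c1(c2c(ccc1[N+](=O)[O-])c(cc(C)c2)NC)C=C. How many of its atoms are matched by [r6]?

The query [r6] means: r6 matches atoms in a six-membered ring.
Check the 18 heavy atoms by environment: 10× c (aromatic, in 6-ring) → match; 1× N (acyclic) → no; 4× C (acyclic) → no; 1× N (charge +1, acyclic) → no; 1× O (charge -1, acyclic) → no; 1× O (acyclic) → no.
That gives 10 matching atoms.

10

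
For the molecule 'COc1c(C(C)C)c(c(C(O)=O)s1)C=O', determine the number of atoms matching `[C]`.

6

The query [C] means: uppercase C matches aliphatic (non-aromatic) carbon only.
Check the 15 heavy atoms by environment: 1× s (aromatic) → no; 4× c (aromatic) → no; 6× C → match; 4× O → no.
That gives 6 matching atoms.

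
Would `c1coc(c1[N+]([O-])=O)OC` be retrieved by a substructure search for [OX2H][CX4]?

No

The pattern [OX2H][CX4] describes a hydroxyl oxygen bound to an sp3 (X4) carbon — an aliphatic alcohol.
The closest candidate here is a methoxy ether (-OCH3), but the oxygen has H0 (ether), not H1. No other fragment satisfies the full query, so there is no match.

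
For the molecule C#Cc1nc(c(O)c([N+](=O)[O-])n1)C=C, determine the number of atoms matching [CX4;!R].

Check the 14 heavy atoms by environment: 2× n (aromatic, X2, in 6-ring) → no; 4× c (aromatic, X3, in 6-ring) → no; 1× N (charge +1, X3, acyclic) → no; 1× O (charge -1, X1, acyclic) → no; 1× O (X1, acyclic) → no; 2× C (X3, acyclic) → no; 1× O (X2, acyclic) → no; 2× C (X2, acyclic) → no.
No environment satisfies the query, so 0 matching atoms.

0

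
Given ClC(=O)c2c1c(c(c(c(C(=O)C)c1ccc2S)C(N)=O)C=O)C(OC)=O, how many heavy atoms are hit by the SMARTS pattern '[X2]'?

2

The query [X2] means: any atom with exactly two total connections (bonds + H).
Check the 26 heavy atoms by environment: 10× c (aromatic, X3) → no; 1× S (X2) → match; 5× C (X3) → no; 5× O (X1) → no; 1× O (X2) → match; 2× C (X4) → no; 1× Cl (X1) → no; 1× N (X3) → no.
Summing the matching environments: 1 + 1 = 2 matching atoms.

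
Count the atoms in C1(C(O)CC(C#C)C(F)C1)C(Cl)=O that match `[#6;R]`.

6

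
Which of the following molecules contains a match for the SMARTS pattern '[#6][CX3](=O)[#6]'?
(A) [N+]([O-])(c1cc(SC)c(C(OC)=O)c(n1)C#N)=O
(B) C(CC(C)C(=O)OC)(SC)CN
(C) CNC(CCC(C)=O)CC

C

[#6][CX3](=O)[#6] describes a carbonyl carbon (no H) flanked by two carbons (a ketone).
(A) has a methyl-ester group (-C(=O)OCH3) but one neighbour of the carbonyl carbon is O, not C.
(B) has a methyl-ester group (-C(=O)OCH3) but one neighbour of the carbonyl carbon is O, not C.
(C) contains an acetyl/ketone group (-C(=O)CH3), which satisfies every atom and bond constraint.
So the answer is (C).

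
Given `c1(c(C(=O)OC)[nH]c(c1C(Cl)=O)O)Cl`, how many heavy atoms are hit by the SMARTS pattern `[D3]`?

6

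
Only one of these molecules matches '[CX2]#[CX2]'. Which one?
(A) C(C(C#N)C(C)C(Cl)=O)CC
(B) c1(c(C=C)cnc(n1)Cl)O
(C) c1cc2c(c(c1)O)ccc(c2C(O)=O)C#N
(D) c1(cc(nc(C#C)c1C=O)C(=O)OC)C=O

D

[CX2]#[CX2] describes a carbon-carbon triple bond (an alkyne).
(A) has a nitrile (-C#N) but the triple bond is C#N, not C#C.
(B) has a vinyl group (-CH=CH2) but the C=C is a double bond; both carbons are CX3, not CX2.
(C) has a nitrile (-C#N) but the triple bond is C#N, not C#C.
(D) contains an ethynyl group (-C#CH), which satisfies every atom and bond constraint.
So the answer is (D).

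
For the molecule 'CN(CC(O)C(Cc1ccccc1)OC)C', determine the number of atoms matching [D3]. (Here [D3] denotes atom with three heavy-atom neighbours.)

The query [D3] means: atom with exactly three heavy-atom neighbours.
Check the 16 heavy atoms by environment: 2× C (D2) → no; 2× C (D3) → match; 1× N (D3) → match; 3× C (D1) → no; 1× c (aromatic, D3) → match; 5× c (aromatic, D2) → no; 1× O (D2) → no; 1× O (D1) → no.
Summing the matching environments: 2 + 1 + 1 = 4 matching atoms.

4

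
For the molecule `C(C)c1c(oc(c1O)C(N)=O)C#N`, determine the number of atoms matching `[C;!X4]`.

2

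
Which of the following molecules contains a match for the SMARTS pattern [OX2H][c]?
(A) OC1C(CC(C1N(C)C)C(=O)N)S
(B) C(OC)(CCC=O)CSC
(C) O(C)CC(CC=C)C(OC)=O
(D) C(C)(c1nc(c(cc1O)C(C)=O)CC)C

D

[OX2H][c] describes a hydroxyl oxygen attached to an aromatic carbon (a phenol).
(A) has a hydroxyl group (-OH) but the -OH is on an aliphatic carbon, not an aromatic c.
(B) has a methoxy ether (-OCH3) but the oxygen has H0, not H1.
(C) has a methoxy ether (-OCH3) but the oxygen has H0, not H1.
(D) contains a hydroxyl group (-OH), which satisfies every atom and bond constraint.
So the answer is (D).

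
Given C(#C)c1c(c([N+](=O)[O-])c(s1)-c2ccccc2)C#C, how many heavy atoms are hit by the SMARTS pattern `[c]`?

10

The query [c] means: lowercase c matches aromatic carbon only.
Check the 18 heavy atoms by environment: 1× s (aromatic) → no; 10× c (aromatic) → match; 4× C → no; 1× N (charge +1) → no; 1× O (charge -1) → no; 1× O → no.
That gives 10 matching atoms.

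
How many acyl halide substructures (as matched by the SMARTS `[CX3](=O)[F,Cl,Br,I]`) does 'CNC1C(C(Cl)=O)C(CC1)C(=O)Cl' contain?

[CX3](=O)[F,Cl,Br,I] is the SMARTS for an acyl halide: a carbonyl carbon bonded to a halogen.
The molecule carries 2 separate instances of an acyl chloride (-C(=O)Cl) meeting every constraint; each maps to a distinct set of atoms, giving 2 matches.

2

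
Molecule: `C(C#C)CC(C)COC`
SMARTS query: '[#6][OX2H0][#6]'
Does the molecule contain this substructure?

The pattern [#6][OX2H0][#6] describes an aliphatic oxygen bridging two carbons with no H on the oxygen — an ether.
The molecule carries a methoxy ether (-OCH3), whose atoms satisfy every constraint of the query, so the pattern matches.

Yes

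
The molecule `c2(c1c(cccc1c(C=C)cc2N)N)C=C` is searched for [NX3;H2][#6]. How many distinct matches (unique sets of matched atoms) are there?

2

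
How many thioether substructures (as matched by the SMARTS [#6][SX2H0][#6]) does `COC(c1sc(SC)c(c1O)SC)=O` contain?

2

[#6][SX2H0][#6] is the SMARTS for a thioether: an aliphatic sulfur bridging two carbons with no H on the sulfur.
The molecule carries 2 separate instances of a methylthio ether (-SCH3) meeting every constraint; each maps to a distinct set of atoms, giving 2 matches.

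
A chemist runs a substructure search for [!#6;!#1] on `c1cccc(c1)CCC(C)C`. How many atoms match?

The query [!#6;!#1] means: not carbon and not hydrogen — any heteroatom.
Check the 11 heavy atoms by environment: 5× C → no; 6× c (aromatic) → no.
No environment satisfies the query, so 0 matching atoms.

0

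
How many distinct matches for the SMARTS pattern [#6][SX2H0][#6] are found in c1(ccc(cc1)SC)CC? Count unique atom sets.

[#6][SX2H0][#6] is the SMARTS for a thioether: an aliphatic sulfur bridging two carbons with no H on the sulfur.
Exactly one fragment in the molecule meets all constraints, giving 1 match.

1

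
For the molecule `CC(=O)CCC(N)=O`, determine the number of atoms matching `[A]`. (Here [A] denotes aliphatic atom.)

8

The query [A] means: A matches any aliphatic (non-aromatic) heavy atom.
Check the 8 heavy atoms by environment: 5× C → match; 2× O → match; 1× N → match.
Summing the matching environments: 5 + 2 + 1 = 8 matching atoms.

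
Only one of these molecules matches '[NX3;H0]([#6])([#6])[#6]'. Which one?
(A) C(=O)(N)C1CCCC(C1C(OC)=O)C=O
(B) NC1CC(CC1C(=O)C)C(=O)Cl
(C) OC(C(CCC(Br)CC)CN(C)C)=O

C

[NX3;H0]([#6])([#6])[#6] describes a trivalent nitrogen with no H, bonded to three carbons (a tertiary amine).
(A) has a primary amide (-C(=O)NH2) but the amide nitrogen has H2 and only one carbon neighbour.
(B) has a primary amino group (-NH2) but the nitrogen has H2, not H0 with three carbons.
(C) contains a dimethylamino group (-N(CH3)2), which satisfies every atom and bond constraint.
So the answer is (C).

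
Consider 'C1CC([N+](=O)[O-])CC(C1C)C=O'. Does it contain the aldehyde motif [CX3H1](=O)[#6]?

The pattern [CX3H1](=O)[#6] describes an sp2 carbon with one H, double-bonded to O and single-bonded to carbon — an aldehyde.
The molecule carries an aldehyde (-CHO), whose atoms satisfy every constraint of the query, so the pattern matches.

Yes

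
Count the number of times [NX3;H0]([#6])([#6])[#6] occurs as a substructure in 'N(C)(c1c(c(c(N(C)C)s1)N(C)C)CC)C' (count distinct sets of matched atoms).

3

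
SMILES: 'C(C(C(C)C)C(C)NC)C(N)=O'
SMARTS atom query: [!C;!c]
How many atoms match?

3

The query [!C;!c] means: neither aliphatic nor aromatic carbon — same as [!#6].
Check the 12 heavy atoms by environment: 9× C → no; 1× O → match; 2× N → match.
Summing the matching environments: 1 + 2 = 3 matching atoms.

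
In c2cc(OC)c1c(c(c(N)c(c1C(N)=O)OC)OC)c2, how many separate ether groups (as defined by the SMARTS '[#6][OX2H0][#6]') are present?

3

[#6][OX2H0][#6] is the SMARTS for an ether: an aliphatic oxygen bridging two carbons with no H on the oxygen.
The molecule carries 3 separate instances of a methoxy ether (-OCH3) meeting every constraint; each maps to a distinct set of atoms, giving 3 matches.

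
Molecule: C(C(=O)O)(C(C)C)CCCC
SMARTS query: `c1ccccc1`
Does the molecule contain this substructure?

No

The pattern c1ccccc1 describes six aromatic carbons in a ring — a benzene ring.
The closest candidate here is a methyl group (-CH3), but no six-membered all-carbon aromatic ring is present. No other fragment satisfies the full query, so there is no match.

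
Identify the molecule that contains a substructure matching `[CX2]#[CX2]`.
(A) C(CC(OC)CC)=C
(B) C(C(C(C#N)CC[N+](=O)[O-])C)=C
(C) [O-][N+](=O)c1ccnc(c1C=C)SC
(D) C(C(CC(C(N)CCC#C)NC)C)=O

D

[CX2]#[CX2] describes a carbon-carbon triple bond (an alkyne).
(A) has a vinyl group (-CH=CH2) but the C=C is a double bond; both carbons are CX3, not CX2.
(B) has a nitrile (-C#N) but the triple bond is C#N, not C#C.
(C) has a vinyl group (-CH=CH2) but the C=C is a double bond; both carbons are CX3, not CX2.
(D) contains an ethynyl group (-C#CH), which satisfies every atom and bond constraint.
So the answer is (D).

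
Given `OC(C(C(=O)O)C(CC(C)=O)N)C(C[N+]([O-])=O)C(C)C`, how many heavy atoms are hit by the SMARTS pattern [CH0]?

Check the 20 heavy atoms by environment: 2× C (H2) → no; 5× C (H1) → no; 1× N (H2) → no; 3× C (H3) → no; 2× C (H0) → match; 3× O (H0) → no; 2× O (H1) → no; 1× N (charge +1, H0) → no; 1× O (charge -1, H0) → no.
That gives 2 matching atoms.

2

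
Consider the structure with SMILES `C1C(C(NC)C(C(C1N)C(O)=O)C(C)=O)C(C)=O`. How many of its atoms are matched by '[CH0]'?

3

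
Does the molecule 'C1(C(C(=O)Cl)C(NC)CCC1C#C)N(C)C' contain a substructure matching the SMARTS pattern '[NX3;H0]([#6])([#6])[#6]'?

The pattern [NX3;H0]([#6])([#6])[#6] describes a trivalent nitrogen with no H, bonded to three carbons — a tertiary amine.
The molecule carries a dimethylamino group (-N(CH3)2), whose atoms satisfy every constraint of the query, so the pattern matches.

Yes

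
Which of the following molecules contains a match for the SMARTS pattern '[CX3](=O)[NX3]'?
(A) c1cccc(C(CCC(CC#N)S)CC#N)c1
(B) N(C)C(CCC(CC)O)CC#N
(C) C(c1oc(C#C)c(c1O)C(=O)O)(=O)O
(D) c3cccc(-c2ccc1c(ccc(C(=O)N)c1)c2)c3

D

[CX3](=O)[NX3] describes a carbonyl carbon bonded to a trivalent nitrogen (an amide).
(A) has a nitrile (-C#N) but the nitrile N is NX1 (triple-bonded), not NX3.
(B) has a nitrile (-C#N) but the nitrile N is NX1 (triple-bonded), not NX3.
(C) has a carboxylic acid group (-C(=O)OH) but the carbonyl is bonded to O, not to an NX3 nitrogen.
(D) contains a primary amide (-C(=O)NH2), which satisfies every atom and bond constraint.
So the answer is (D).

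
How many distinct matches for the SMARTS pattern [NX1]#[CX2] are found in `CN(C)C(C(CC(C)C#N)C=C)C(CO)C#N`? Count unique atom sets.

[NX1]#[CX2] is the SMARTS for a nitrile: a nitrogen triple-bonded to a two-connected carbon.
The molecule carries 2 separate instances of a nitrile (-C#N) meeting every constraint; each maps to a distinct set of atoms, giving 2 matches.

2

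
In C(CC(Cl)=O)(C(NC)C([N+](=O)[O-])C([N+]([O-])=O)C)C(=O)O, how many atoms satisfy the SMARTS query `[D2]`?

2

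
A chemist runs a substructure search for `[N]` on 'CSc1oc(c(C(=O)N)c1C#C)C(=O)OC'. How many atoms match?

1

Check the 16 heavy atoms by environment: 1× o (aromatic) → no; 4× c (aromatic) → no; 1× S → no; 6× C → no; 3× O → no; 1× N → match.
That gives 1 matching atom.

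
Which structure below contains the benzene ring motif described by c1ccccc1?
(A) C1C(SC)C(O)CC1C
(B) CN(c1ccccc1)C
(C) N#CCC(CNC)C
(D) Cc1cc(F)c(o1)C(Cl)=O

c1ccccc1 describes six aromatic carbons in a ring (a benzene ring).
(A) has a methyl group (-CH3) but no six-membered all-carbon aromatic ring is present.
(B) contains the required atom environment, so the pattern matches.
(C) has a methyl group (-CH3) but no six-membered all-carbon aromatic ring is present.
(D) has a methyl group (-CH3) but no six-membered all-carbon aromatic ring is present.
So the answer is (B).

B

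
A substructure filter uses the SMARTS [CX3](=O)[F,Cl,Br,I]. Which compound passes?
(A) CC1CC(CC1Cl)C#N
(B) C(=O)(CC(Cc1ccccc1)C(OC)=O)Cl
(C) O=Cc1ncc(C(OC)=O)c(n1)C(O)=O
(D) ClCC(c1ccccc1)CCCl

[CX3](=O)[F,Cl,Br,I] describes a carbonyl carbon bonded to a halogen (an acyl halide).
(A) has a chloro substituent but the Cl is not on a carbonyl carbon.
(B) contains an acyl chloride (-C(=O)Cl), which satisfies every atom and bond constraint.
(C) has a carboxylic acid group (-C(=O)OH) but the carbonyl is bonded to -OH, not to a halogen.
(D) has a chloro substituent but the Cl is not on a carbonyl carbon.
So the answer is (B).

B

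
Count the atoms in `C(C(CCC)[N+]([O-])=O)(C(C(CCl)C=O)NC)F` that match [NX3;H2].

0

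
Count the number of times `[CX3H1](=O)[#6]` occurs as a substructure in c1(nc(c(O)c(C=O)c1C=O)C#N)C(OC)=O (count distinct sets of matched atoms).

2

[CX3H1](=O)[#6] is the SMARTS for an aldehyde: an sp2 carbon with one H, double-bonded to O and single-bonded to carbon.
The molecule carries 2 separate instances of an aldehyde (-CHO) meeting every constraint; each maps to a distinct set of atoms, giving 2 matches.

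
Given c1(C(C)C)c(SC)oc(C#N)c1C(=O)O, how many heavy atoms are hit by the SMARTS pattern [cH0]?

4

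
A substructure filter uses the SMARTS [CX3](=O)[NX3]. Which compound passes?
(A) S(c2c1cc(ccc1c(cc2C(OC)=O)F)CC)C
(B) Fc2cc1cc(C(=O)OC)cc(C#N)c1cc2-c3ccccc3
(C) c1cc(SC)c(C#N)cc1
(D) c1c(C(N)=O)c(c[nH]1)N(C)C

D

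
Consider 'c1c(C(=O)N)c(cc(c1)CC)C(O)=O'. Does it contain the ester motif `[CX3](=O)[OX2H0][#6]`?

No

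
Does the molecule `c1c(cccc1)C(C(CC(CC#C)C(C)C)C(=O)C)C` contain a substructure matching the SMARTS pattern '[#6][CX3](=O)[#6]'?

The pattern [#6][CX3](=O)[#6] describes a carbonyl carbon (no H) flanked by two carbons — a ketone.
The molecule carries an acetyl/ketone group (-C(=O)CH3), whose atoms satisfy every constraint of the query, so the pattern matches.

Yes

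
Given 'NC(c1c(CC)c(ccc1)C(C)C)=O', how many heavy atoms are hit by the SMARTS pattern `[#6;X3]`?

The query [#6;X3] means: any carbon (aromatic or not) with three total connections.
Check the 14 heavy atoms by environment: 6× c (aromatic, X3) → match; 1× C (X3) → match; 1× O (X1) → no; 1× N (X3) → no; 5× C (X4) → no.
Summing the matching environments: 6 + 1 = 7 matching atoms.

7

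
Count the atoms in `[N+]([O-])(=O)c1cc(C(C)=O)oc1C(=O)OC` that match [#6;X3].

6

The query [#6;X3] means: any carbon (aromatic or not) with three total connections.
Check the 15 heavy atoms by environment: 1× o (aromatic, X2) → no; 4× c (aromatic, X3) → match; 2× C (X3) → match; 3× O (X1) → no; 2× C (X4) → no; 1× N (charge +1, X3) → no; 1× O (charge -1, X1) → no; 1× O (X2) → no.
Summing the matching environments: 4 + 2 = 6 matching atoms.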